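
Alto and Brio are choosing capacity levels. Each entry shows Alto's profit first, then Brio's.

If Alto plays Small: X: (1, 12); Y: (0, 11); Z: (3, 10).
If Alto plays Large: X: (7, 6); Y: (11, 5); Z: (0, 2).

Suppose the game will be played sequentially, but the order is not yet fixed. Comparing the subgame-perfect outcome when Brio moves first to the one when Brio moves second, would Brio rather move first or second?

first

If Alto leads: Brio's best replies are Small→X, Large→X; Alto's induced payoffs 1, 7; outcome (Large, X), payoffs (7, 6).
If Brio leads: Alto's best replies are X→Large, Y→Large, Z→Small; Brio's induced payoffs 6, 5, 10; outcome (Small, Z), payoffs (3, 10).
Brio gets 10 moving first and 6 moving second, so Brio prefers to move first.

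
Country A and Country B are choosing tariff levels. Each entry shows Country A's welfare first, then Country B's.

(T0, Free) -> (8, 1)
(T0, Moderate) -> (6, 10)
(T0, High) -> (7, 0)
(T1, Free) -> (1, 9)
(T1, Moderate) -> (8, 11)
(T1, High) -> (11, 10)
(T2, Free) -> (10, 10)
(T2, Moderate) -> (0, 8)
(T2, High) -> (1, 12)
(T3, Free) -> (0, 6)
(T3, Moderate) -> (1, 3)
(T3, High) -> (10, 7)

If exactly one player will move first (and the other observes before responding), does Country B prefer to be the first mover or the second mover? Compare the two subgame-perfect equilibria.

If Country A leads: Country B's best replies are T0→Moderate, T1→Moderate, T2→High, T3→High; Country A's induced payoffs 6, 8, 1, 10; outcome (T3, High), payoffs (10, 7).
If Country B leads: Country A's best replies are Free→T2, Moderate→T1, High→T1; Country B's induced payoffs 10, 11, 10; outcome (T1, Moderate), payoffs (8, 11).
Country B gets 11 moving first and 7 moving second, so Country B prefers to move first.

first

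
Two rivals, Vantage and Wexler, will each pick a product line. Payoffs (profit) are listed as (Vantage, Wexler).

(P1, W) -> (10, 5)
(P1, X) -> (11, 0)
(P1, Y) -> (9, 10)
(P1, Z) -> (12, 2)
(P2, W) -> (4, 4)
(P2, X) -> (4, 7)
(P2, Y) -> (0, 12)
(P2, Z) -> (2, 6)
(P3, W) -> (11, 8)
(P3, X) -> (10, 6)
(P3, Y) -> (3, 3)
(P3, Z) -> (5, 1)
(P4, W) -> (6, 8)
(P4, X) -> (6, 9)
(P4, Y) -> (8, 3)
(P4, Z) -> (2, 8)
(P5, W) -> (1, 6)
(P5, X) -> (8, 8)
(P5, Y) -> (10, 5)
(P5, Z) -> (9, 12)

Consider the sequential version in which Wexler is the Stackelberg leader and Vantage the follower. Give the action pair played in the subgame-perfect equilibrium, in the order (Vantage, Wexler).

(P3, W)

Solve by backward induction (Wexler leads).
- W: BR = P3, leader payoff 8.
- X: BR = P1, leader payoff 0.
- Y: BR = P5, leader payoff 5.
- Z: BR = P1, leader payoff 2.
Among 8, 0, 5, 2, the best is 8 at W. Subgame-perfect outcome: (P3, W) with payoffs (11, 8).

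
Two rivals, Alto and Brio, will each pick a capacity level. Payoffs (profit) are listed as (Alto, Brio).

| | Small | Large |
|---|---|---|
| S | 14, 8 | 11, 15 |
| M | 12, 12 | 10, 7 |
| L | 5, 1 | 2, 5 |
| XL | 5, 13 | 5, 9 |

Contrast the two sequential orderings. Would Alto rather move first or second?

first

If Alto leads: Brio's best replies are S→Large, M→Small, L→Large, XL→Small; Alto's induced payoffs 11, 12, 2, 5; outcome (M, Small), payoffs (12, 12).
If Brio leads: Alto's best replies are Small→S, Large→S; Brio's induced payoffs 8, 15; outcome (S, Large), payoffs (11, 15).
Alto gets 12 moving first and 11 moving second, so Alto prefers to move first.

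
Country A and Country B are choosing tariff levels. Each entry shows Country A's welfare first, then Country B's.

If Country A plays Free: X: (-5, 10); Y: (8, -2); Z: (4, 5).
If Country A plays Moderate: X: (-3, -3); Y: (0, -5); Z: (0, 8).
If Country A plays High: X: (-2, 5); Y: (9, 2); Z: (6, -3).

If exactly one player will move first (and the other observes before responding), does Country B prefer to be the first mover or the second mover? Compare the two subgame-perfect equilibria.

second

If Country A leads: Country B's best replies are Free→X, Moderate→Z, High→X; Country A's induced payoffs -5, 0, -2; outcome (Moderate, Z), payoffs (0, 8).
If Country B leads: Country A's best replies are X→High, Y→High, Z→High; Country B's induced payoffs 5, 2, -3; outcome (High, X), payoffs (-2, 5).
Country B gets 5 moving first and 8 moving second, so Country B prefers to move second.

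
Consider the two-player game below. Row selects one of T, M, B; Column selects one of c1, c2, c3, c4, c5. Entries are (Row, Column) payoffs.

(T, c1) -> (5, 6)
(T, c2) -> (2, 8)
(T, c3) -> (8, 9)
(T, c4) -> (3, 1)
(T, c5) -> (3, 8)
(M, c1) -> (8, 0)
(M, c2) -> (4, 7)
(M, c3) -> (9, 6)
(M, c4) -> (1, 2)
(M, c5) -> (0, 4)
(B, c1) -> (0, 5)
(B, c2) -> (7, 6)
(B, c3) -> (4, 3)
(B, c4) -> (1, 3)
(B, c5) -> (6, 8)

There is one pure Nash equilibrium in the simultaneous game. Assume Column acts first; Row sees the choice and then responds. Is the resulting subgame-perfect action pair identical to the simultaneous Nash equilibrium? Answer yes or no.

Work backward from Row's decision.
- c1 → Row plays M (best of 5, 8, 0); Column gets 0.
- c2 → Row plays B (best of 2, 4, 7); Column gets 6.
- c3 → Row plays M (best of 8, 9, 4); Column gets 6.
- c4 → Row plays T (best of 3, 1, 1); Column gets 1.
- c5 → Row plays B (best of 3, 0, 6); Column gets 8.
Among 0, 6, 6, 1, 8, the best is 8 at c5. Subgame-perfect outcome: (B, c5) with payoffs (6, 8).
Now find the simultaneous Nash equilibrium.
Row's best replies: c1→M; c2→B; c3→M; c4→T; c5→B.
Column's best replies: T→c3; M→c2; B→c5.
The unique mutual best reply is (B, c5), giving (6, 8).
Sequential outcome (B, c5) coincides with the Nash profile (B, c5).

yes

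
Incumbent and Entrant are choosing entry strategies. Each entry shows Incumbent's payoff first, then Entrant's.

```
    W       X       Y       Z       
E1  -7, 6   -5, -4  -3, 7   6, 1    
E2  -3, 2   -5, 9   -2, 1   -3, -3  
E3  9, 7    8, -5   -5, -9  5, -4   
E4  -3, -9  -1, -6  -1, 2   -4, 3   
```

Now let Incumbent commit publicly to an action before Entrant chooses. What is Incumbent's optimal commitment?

E3

Entrant best-responds to each possible Incumbent move:
- E1: BR = Y, leader payoff -3.
- E2: BR = X, leader payoff -5.
- E3: BR = W, leader payoff 9.
- E4: BR = Z, leader payoff -4.
Maximizing over -3, -5, 9, -4, Incumbent chooses E3. Subgame-perfect outcome: (E3, W) with payoffs (9, 7).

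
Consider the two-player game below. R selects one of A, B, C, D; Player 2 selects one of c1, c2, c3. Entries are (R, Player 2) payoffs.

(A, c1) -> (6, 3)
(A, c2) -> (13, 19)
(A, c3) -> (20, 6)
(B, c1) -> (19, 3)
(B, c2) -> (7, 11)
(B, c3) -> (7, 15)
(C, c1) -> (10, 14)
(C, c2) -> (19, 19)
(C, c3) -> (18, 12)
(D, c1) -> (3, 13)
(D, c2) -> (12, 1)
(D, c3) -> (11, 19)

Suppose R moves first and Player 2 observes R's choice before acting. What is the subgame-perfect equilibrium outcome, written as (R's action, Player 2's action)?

Player 2 best-responds to each possible R move:
- A → Player 2 plays c2 (best of 3, 19, 6); R gets 13.
- B → Player 2 plays c3 (best of 3, 11, 15); R gets 7.
- C → Player 2 plays c2 (best of 14, 19, 12); R gets 19.
- D → Player 2 plays c3 (best of 13, 1, 19); R gets 11.
R's induced payoffs are 13, 7, 19, 11, so R commits to C. Subgame-perfect outcome: (C, c2) with payoffs (19, 19).

(C, c2)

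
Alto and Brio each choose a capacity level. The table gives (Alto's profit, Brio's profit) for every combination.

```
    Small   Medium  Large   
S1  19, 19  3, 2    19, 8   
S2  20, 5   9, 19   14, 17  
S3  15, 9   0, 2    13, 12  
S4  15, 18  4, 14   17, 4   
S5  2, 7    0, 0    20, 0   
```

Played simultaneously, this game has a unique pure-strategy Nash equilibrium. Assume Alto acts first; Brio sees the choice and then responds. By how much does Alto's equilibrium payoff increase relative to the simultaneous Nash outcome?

Work backward from Brio's decision.
- S1: BR = Small, leader payoff 19.
- S2: BR = Medium, leader payoff 9.
- S3: BR = Large, leader payoff 13.
- S4: BR = Small, leader payoff 15.
- S5: BR = Small, leader payoff 2.
Maximizing over 19, 9, 13, 15, 2, Alto chooses S1. Subgame-perfect outcome: (S1, Small) with payoffs (19, 19).
For the simultaneous game, intersect best replies.
Alto's best replies: Small→S2; Medium→S2; Large→S5.
Brio's best replies: S1→Small; S2→Medium; S3→Large; S4→Small; S5→Small.
The unique mutual best reply is (S2, Medium), giving (9, 19).
Alto's commitment gain: 19 − 9 = 10.

10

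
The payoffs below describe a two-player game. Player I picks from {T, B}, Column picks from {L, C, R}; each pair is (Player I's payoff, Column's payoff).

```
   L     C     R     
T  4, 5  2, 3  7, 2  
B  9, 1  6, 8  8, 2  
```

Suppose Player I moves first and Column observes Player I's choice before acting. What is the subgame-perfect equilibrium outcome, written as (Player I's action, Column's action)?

Work backward from Column's decision.
- T: BR = L, leader payoff 4.
- B: BR = C, leader payoff 6.
Player I's induced payoffs are 4, 6, so Player I commits to B. Subgame-perfect outcome: (B, C) with payoffs (6, 8).

(B, C)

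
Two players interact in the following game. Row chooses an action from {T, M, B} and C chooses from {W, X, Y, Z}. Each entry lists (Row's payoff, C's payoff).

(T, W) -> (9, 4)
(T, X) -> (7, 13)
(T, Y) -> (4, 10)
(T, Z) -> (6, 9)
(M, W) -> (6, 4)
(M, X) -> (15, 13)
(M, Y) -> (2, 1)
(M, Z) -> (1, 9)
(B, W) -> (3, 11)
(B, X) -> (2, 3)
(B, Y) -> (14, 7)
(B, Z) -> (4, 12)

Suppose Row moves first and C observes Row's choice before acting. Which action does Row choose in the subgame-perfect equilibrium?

M

Work backward from C's decision.
- T → C plays X (best of 4, 13, 10, 9); Row gets 7.
- M → C plays X (best of 4, 13, 1, 9); Row gets 15.
- B → C plays Z (best of 11, 3, 7, 12); Row gets 4.
Among 7, 15, 4, the best is 15 at M. Subgame-perfect outcome: (M, X) with payoffs (15, 13).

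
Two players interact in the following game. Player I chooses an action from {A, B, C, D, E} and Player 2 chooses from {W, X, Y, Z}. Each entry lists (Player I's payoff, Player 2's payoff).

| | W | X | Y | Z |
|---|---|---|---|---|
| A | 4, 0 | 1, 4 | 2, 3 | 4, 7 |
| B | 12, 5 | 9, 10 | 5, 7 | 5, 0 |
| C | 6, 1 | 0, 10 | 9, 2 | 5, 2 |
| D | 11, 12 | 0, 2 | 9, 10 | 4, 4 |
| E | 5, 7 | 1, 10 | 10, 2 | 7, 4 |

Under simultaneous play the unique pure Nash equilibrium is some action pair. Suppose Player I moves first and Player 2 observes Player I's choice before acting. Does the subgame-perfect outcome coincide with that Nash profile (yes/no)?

Backward induction with Player I moving first.
- A → Player 2 plays Z (best of 0, 4, 3, 7); Player I gets 4.
- B → Player 2 plays X (best of 5, 10, 7, 0); Player I gets 9.
- C → Player 2 plays X (best of 1, 10, 2, 2); Player I gets 0.
- D → Player 2 plays W (best of 12, 2, 10, 4); Player I gets 11.
- E → Player 2 plays X (best of 7, 10, 2, 4); Player I gets 1.
Among 4, 9, 0, 11, 1, the best is 11 at D. Subgame-perfect outcome: (D, W) with payoffs (11, 12).
Under simultaneous play:
Player I's best replies: W→B; X→B; Y→E; Z→E.
Player 2's best replies: A→Z; B→X; C→X; D→W; E→X.
The unique mutual best reply is (B, X), giving (9, 10).
Sequential outcome (D, W) differs from the Nash profile (B, X).

no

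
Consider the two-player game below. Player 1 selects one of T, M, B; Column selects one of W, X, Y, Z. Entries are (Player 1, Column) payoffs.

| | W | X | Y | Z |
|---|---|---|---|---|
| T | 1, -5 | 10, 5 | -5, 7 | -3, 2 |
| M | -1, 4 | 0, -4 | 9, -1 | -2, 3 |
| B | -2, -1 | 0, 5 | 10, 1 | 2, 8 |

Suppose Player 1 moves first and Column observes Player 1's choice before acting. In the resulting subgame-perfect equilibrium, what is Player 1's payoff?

Backward induction with Player 1 moving first.
- T → Column plays Y (best of -5, 5, 7, 2); Player 1 gets -5.
- M → Column plays W (best of 4, -4, -1, 3); Player 1 gets -1.
- B → Column plays Z (best of -1, 5, 1, 8); Player 1 gets 2.
Among -5, -1, 2, the best is 2 at B. Subgame-perfect outcome: (B, Z) with payoffs (2, 8).

2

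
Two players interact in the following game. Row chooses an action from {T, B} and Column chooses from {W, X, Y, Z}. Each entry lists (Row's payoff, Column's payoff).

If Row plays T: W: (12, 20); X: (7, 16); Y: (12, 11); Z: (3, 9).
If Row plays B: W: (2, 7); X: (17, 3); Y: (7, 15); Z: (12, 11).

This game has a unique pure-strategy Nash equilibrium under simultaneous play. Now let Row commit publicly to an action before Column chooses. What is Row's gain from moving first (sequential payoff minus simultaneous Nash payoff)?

Solve by backward induction (Row leads).
- T → Column plays W (best of 20, 16, 11, 9); Row gets 12.
- B → Column plays Y (best of 7, 3, 15, 11); Row gets 7.
Among 12, 7, the best is 12 at T. Subgame-perfect outcome: (T, W) with payoffs (12, 20).
For the simultaneous game, intersect best replies.
Row's best replies: W→T; X→B; Y→T; Z→B.
Column's best replies: T→W; B→Y.
The unique mutual best reply is (T, W), giving (12, 20).
Row's commitment gain: 12 − 12 = 0.

0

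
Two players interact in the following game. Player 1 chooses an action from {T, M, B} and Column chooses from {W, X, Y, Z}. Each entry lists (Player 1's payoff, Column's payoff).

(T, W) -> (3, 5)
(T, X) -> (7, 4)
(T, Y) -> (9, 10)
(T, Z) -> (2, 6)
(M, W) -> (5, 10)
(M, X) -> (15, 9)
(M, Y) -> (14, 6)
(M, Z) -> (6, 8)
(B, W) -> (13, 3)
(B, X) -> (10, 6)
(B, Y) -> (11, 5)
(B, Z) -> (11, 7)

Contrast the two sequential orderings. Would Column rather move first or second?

If Player 1 leads: Column's best replies are T→Y, M→W, B→Z; Player 1's induced payoffs 9, 5, 11; outcome (B, Z), payoffs (11, 7).
If Column leads: Player 1's best replies are W→B, X→M, Y→M, Z→B; Column's induced payoffs 3, 9, 6, 7; outcome (M, X), payoffs (15, 9).
Column gets 9 moving first and 7 moving second, so Column prefers to move first.

first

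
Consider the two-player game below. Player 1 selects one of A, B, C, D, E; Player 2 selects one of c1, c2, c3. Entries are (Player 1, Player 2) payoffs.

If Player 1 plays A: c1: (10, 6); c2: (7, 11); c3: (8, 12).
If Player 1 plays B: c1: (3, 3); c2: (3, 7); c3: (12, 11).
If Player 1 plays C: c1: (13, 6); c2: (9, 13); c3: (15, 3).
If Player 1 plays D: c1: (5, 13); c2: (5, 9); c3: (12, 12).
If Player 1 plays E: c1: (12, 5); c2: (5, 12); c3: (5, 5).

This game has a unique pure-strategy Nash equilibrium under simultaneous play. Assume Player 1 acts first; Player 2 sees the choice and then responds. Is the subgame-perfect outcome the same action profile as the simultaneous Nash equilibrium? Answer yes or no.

no

Work backward from Player 2's decision.
- A: BR = c3, leader payoff 8.
- B: BR = c3, leader payoff 12.
- C: BR = c2, leader payoff 9.
- D: BR = c1, leader payoff 5.
- E: BR = c2, leader payoff 5.
Maximizing over 8, 12, 9, 5, 5, Player 1 chooses B. Subgame-perfect outcome: (B, c3) with payoffs (12, 11).
For the simultaneous game, intersect best replies.
Player 1's best replies: c1→C; c2→C; c3→C.
Player 2's best replies: A→c3; B→c3; C→c2; D→c1; E→c2.
Only (C, c2) has each player best-responding; Nash payoffs (9, 13).
Sequential outcome (B, c3) differs from the Nash profile (C, c2).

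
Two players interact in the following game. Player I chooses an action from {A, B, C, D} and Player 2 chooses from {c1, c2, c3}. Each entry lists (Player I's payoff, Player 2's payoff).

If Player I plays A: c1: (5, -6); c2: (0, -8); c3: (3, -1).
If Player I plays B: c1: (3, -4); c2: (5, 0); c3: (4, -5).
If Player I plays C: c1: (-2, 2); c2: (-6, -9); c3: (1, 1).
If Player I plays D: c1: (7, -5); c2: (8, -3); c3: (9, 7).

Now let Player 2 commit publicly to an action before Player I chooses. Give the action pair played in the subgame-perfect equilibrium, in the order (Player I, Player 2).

(D, c3)

Work backward from Player I's decision.
- c1: Player I compares 5, 3, -2, 7 and picks D; Player 2 would get -5.
- c2: Player I compares 0, 5, -6, 8 and picks D; Player 2 would get -3.
- c3: Player I compares 3, 4, 1, 9 and picks D; Player 2 would get 7.
Player 2's induced payoffs are -5, -3, 7, so Player 2 commits to c3. Subgame-perfect outcome: (D, c3) with payoffs (9, 7).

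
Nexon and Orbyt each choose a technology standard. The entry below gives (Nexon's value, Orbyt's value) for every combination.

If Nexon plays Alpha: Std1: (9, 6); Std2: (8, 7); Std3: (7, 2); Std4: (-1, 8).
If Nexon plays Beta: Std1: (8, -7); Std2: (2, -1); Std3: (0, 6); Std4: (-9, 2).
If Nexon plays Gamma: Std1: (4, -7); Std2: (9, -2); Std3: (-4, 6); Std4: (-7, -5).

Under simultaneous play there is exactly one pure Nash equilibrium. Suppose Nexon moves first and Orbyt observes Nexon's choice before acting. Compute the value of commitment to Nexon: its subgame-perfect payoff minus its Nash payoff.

Orbyt best-responds to each possible Nexon move:
- Alpha: Orbyt compares 6, 7, 2, 8 and picks Std4; Nexon would get -1.
- Beta: Orbyt compares -7, -1, 6, 2 and picks Std3; Nexon would get 0.
- Gamma: Orbyt compares -7, -2, 6, -5 and picks Std3; Nexon would get -4.
Nexon's induced payoffs are -1, 0, -4, so Nexon commits to Beta. Subgame-perfect outcome: (Beta, Std3) with payoffs (0, 6).
For the simultaneous game, intersect best replies.
Nexon's best replies: Std1→Alpha; Std2→Gamma; Std3→Alpha; Std4→Alpha.
Orbyt's best replies: Alpha→Std4; Beta→Std3; Gamma→Std3.
Only (Alpha, Std4) has each player best-responding; Nash payoffs (-1, 8).
Nexon's commitment gain: 0 − -1 = 1.

1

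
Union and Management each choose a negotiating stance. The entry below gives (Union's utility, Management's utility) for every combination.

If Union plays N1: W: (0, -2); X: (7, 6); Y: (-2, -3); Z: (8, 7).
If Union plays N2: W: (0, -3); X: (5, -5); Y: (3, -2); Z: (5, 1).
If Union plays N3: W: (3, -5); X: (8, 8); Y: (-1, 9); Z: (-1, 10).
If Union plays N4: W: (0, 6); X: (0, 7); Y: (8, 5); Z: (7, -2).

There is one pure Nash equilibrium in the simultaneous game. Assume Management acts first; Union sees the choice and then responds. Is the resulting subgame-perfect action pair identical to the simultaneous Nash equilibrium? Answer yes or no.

Backward induction with Management moving first.
- W → Union plays N3 (best of 0, 0, 3, 0); Management gets -5.
- X → Union plays N3 (best of 7, 5, 8, 0); Management gets 8.
- Y → Union plays N4 (best of -2, 3, -1, 8); Management gets 5.
- Z → Union plays N1 (best of 8, 5, -1, 7); Management gets 7.
Among -5, 8, 5, 7, the best is 8 at X. Subgame-perfect outcome: (N3, X) with payoffs (8, 8).
Under simultaneous play:
Union's best replies: W→N3; X→N3; Y→N4; Z→N1.
Management's best replies: N1→Z; N2→Z; N3→Z; N4→X.
The unique mutual best reply is (N1, Z), giving (8, 7).
Sequential outcome (N3, X) differs from the Nash profile (N1, Z).

no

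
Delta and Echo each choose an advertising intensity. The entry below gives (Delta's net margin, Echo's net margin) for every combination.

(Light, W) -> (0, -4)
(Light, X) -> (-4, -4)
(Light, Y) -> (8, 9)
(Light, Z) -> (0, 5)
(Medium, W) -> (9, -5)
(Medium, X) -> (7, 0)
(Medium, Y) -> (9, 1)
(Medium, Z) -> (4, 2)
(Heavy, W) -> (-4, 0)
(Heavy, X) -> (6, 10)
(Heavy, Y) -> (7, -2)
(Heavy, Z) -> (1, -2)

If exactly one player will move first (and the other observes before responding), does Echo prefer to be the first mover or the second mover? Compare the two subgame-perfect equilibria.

second

If Delta leads: Echo's best replies are Light→Y, Medium→Z, Heavy→X; Delta's induced payoffs 8, 4, 6; outcome (Light, Y), payoffs (8, 9).
If Echo leads: Delta's best replies are W→Medium, X→Medium, Y→Medium, Z→Medium; Echo's induced payoffs -5, 0, 1, 2; outcome (Medium, Z), payoffs (4, 2).
Echo gets 2 moving first and 9 moving second, so Echo prefers to move second.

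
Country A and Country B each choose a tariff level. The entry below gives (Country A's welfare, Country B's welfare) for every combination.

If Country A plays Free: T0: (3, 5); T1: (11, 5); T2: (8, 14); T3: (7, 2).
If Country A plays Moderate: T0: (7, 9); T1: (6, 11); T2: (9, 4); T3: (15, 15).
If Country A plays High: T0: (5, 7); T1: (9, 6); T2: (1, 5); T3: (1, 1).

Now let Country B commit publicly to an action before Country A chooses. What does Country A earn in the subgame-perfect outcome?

Solve by backward induction (Country B leads).
- T0 → Country A plays Moderate (best of 3, 7, 5); Country B gets 9.
- T1 → Country A plays Free (best of 11, 6, 9); Country B gets 5.
- T2 → Country A plays Moderate (best of 8, 9, 1); Country B gets 4.
- T3 → Country A plays Moderate (best of 7, 15, 1); Country B gets 15.
Country B's induced payoffs are 9, 5, 4, 15, so Country B commits to T3. Subgame-perfect outcome: (Moderate, T3) with payoffs (15, 15).

15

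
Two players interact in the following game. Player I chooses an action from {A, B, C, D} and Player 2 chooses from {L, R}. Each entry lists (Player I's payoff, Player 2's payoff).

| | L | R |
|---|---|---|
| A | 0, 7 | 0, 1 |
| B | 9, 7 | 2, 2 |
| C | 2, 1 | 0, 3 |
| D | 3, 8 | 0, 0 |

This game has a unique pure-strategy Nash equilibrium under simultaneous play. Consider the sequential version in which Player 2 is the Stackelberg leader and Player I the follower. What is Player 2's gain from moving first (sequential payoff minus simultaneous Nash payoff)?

Solve by backward induction (Player 2 leads).
- L: Player I compares 0, 9, 2, 3 and picks B; Player 2 would get 7.
- R: Player I compares 0, 2, 0, 0 and picks B; Player 2 would get 2.
Among 7, 2, the best is 7 at L. Subgame-perfect outcome: (B, L) with payoffs (9, 7).
Under simultaneous play:
Player I's best replies: L→B; R→B.
Player 2's best replies: A→L; B→L; C→R; D→L.
The unique mutual best reply is (B, L), giving (9, 7).
Player 2's commitment gain: 7 − 7 = 0.

0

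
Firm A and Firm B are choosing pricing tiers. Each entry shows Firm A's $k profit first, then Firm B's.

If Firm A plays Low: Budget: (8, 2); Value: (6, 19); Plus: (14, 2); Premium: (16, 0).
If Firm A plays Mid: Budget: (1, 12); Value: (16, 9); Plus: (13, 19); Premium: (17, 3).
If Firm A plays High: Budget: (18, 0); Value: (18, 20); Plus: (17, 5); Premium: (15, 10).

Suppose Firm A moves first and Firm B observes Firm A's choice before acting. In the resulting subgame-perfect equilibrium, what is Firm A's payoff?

18

Firm B best-responds to each possible Firm A move:
- Low → Firm B plays Value (best of 2, 19, 2, 0); Firm A gets 6.
- Mid → Firm B plays Plus (best of 12, 9, 19, 3); Firm A gets 13.
- High → Firm B plays Value (best of 0, 20, 5, 10); Firm A gets 18.
Firm A's induced payoffs are 6, 13, 18, so Firm A commits to High. Subgame-perfect outcome: (High, Value) with payoffs (18, 20).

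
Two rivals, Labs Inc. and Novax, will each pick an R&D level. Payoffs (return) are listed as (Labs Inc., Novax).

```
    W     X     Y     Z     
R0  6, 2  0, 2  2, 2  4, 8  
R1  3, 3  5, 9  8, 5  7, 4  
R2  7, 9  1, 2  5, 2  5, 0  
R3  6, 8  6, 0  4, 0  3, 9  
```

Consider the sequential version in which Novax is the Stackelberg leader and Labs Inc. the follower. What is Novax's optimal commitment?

Work backward from Labs Inc.'s decision.
- W: BR = R2, leader payoff 9.
- X: BR = R3, leader payoff 0.
- Y: BR = R1, leader payoff 5.
- Z: BR = R1, leader payoff 4.
Novax's induced payoffs are 9, 0, 5, 4, so Novax commits to W. Subgame-perfect outcome: (R2, W) with payoffs (7, 9).

W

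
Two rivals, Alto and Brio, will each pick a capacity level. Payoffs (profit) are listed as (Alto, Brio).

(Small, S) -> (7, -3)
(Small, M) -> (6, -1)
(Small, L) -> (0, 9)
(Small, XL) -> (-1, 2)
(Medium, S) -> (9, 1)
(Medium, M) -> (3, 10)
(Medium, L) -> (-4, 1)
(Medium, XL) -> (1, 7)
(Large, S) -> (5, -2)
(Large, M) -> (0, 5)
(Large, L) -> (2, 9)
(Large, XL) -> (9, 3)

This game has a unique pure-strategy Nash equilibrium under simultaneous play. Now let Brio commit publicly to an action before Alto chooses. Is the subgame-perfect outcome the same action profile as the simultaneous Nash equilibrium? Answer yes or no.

yes

Alto best-responds to each possible Brio move:
- S: BR = Medium, leader payoff 1.
- M: BR = Small, leader payoff -1.
- L: BR = Large, leader payoff 9.
- XL: BR = Large, leader payoff 3.
Brio's induced payoffs are 1, -1, 9, 3, so Brio commits to L. Subgame-perfect outcome: (Large, L) with payoffs (2, 9).
For the simultaneous game, intersect best replies.
Alto's best replies: S→Medium; M→Small; L→Large; XL→Large.
Brio's best replies: Small→L; Medium→M; Large→L.
The unique mutual best reply is (Large, L), giving (2, 9).
Sequential outcome (Large, L) coincides with the Nash profile (Large, L).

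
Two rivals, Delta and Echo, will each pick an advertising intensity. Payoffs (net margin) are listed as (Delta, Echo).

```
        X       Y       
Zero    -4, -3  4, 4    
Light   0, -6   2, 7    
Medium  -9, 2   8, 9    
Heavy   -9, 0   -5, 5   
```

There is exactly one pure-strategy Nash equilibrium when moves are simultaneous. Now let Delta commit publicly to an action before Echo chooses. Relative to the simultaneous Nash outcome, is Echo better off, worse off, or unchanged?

unchanged

Work backward from Echo's decision.
- Zero: Echo compares -3, 4 and picks Y; Delta would get 4.
- Light: Echo compares -6, 7 and picks Y; Delta would get 2.
- Medium: Echo compares 2, 9 and picks Y; Delta would get 8.
- Heavy: Echo compares 0, 5 and picks Y; Delta would get -5.
Maximizing over 4, 2, 8, -5, Delta chooses Medium. Subgame-perfect outcome: (Medium, Y) with payoffs (8, 9).
Now find the simultaneous Nash equilibrium.
Delta's best replies: X→Light; Y→Medium.
Echo's best replies: Zero→Y; Light→Y; Medium→Y; Heavy→Y.
The unique mutual best reply is (Medium, Y), giving (8, 9).
Echo earns 9 sequentially versus 9 at the Nash outcome: unchanged.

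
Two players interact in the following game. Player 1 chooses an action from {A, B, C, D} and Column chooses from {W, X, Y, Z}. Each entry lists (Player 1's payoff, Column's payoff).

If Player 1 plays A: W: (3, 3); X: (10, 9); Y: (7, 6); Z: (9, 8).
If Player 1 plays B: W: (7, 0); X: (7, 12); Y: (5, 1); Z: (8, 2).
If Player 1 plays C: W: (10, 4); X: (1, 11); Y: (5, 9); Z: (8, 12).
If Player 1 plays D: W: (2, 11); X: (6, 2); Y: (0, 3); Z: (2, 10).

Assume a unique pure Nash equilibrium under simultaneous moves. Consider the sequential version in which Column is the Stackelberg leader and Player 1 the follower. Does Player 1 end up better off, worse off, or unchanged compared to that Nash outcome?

unchanged

Player 1 best-responds to each possible Column move:
- W: BR = C, leader payoff 4.
- X: BR = A, leader payoff 9.
- Y: BR = A, leader payoff 6.
- Z: BR = A, leader payoff 8.
Column's induced payoffs are 4, 9, 6, 8, so Column commits to X. Subgame-perfect outcome: (A, X) with payoffs (10, 9).
Now find the simultaneous Nash equilibrium.
Player 1's best replies: W→C; X→A; Y→A; Z→A.
Column's best replies: A→X; B→X; C→Z; D→W.
Only (A, X) has each player best-responding; Nash payoffs (10, 9).
Player 1 earns 10 sequentially versus 10 at the Nash outcome: unchanged.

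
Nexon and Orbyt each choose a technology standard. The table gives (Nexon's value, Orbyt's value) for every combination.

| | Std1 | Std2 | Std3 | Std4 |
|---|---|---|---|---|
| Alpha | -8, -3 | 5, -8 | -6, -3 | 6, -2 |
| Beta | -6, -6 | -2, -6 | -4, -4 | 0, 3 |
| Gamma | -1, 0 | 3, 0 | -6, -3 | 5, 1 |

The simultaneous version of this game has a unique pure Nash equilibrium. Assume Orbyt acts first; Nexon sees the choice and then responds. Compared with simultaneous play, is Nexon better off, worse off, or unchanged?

worse off

Work backward from Nexon's decision.
- Std1: BR = Gamma, leader payoff 0.
- Std2: BR = Alpha, leader payoff -8.
- Std3: BR = Beta, leader payoff -4.
- Std4: BR = Alpha, leader payoff -2.
Among 0, -8, -4, -2, the best is 0 at Std1. Subgame-perfect outcome: (Gamma, Std1) with payoffs (-1, 0).
For the simultaneous game, intersect best replies.
Nexon's best replies: Std1→Gamma; Std2→Alpha; Std3→Beta; Std4→Alpha.
Orbyt's best replies: Alpha→Std4; Beta→Std4; Gamma→Std4.
Only (Alpha, Std4) has each player best-responding; Nash payoffs (6, -2).
Nexon earns -1 sequentially versus 6 at the Nash outcome: worse off.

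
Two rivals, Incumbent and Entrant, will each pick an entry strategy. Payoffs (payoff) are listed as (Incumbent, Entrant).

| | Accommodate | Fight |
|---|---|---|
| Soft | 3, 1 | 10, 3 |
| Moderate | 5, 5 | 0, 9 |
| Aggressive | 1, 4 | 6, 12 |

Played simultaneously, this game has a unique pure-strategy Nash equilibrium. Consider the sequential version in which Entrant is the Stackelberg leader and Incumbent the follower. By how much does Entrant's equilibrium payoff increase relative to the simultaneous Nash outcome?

Work backward from Incumbent's decision.
- Accommodate → Incumbent plays Moderate (best of 3, 5, 1); Entrant gets 5.
- Fight → Incumbent plays Soft (best of 10, 0, 6); Entrant gets 3.
Among 5, 3, the best is 5 at Accommodate. Subgame-perfect outcome: (Moderate, Accommodate) with payoffs (5, 5).
For the simultaneous game, intersect best replies.
Incumbent's best replies: Accommodate→Moderate; Fight→Soft.
Entrant's best replies: Soft→Fight; Moderate→Fight; Aggressive→Fight.
Only (Soft, Fight) has each player best-responding; Nash payoffs (10, 3).
Entrant's commitment gain: 5 − 3 = 2.

2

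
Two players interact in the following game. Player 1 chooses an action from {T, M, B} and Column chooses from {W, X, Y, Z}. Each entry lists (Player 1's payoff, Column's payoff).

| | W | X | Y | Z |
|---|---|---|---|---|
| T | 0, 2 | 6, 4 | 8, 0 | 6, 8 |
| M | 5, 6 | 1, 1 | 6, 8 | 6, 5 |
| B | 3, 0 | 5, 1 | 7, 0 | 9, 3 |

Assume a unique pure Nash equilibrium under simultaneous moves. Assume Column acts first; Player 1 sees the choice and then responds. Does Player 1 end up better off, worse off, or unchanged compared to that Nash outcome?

worse off

Player 1 best-responds to each possible Column move:
- W → Player 1 plays M (best of 0, 5, 3); Column gets 6.
- X → Player 1 plays T (best of 6, 1, 5); Column gets 4.
- Y → Player 1 plays T (best of 8, 6, 7); Column gets 0.
- Z → Player 1 plays B (best of 6, 6, 9); Column gets 3.
Among 6, 4, 0, 3, the best is 6 at W. Subgame-perfect outcome: (M, W) with payoffs (5, 6).
For the simultaneous game, intersect best replies.
Player 1's best replies: W→M; X→T; Y→T; Z→B.
Column's best replies: T→Z; M→Y; B→Z.
The unique mutual best reply is (B, Z), giving (9, 3).
Player 1 earns 5 sequentially versus 9 at the Nash outcome: worse off.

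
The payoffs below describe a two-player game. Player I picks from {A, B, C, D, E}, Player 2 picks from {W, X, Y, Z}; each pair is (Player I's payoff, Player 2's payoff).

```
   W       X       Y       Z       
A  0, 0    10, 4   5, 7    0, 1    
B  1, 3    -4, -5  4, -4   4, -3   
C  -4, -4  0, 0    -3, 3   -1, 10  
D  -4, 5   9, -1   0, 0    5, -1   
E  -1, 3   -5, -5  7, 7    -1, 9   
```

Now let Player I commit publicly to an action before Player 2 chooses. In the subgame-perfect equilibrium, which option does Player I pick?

Work backward from Player 2's decision.
- A: BR = Y, leader payoff 5.
- B: BR = W, leader payoff 1.
- C: BR = Z, leader payoff -1.
- D: BR = W, leader payoff -4.
- E: BR = Z, leader payoff -1.
Player I's induced payoffs are 5, 1, -1, -4, -1, so Player I commits to A. Subgame-perfect outcome: (A, Y) with payoffs (5, 7).

A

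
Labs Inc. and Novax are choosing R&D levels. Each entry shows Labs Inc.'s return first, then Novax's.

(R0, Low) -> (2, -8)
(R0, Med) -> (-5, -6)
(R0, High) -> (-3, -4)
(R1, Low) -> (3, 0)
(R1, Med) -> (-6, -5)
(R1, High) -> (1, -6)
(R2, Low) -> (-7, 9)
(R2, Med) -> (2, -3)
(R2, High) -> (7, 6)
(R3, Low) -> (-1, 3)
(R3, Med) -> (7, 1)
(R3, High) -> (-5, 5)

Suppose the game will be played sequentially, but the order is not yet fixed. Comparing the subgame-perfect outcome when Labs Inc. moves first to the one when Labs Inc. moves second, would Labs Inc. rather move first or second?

second

If Labs Inc. leads: Novax's best replies are R0→High, R1→Low, R2→Low, R3→High; Labs Inc.'s induced payoffs -3, 3, -7, -5; outcome (R1, Low), payoffs (3, 0).
If Novax leads: Labs Inc.'s best replies are Low→R1, Med→R3, High→R2; Novax's induced payoffs 0, 1, 6; outcome (R2, High), payoffs (7, 6).
Labs Inc. gets 3 moving first and 7 moving second, so Labs Inc. prefers to move second.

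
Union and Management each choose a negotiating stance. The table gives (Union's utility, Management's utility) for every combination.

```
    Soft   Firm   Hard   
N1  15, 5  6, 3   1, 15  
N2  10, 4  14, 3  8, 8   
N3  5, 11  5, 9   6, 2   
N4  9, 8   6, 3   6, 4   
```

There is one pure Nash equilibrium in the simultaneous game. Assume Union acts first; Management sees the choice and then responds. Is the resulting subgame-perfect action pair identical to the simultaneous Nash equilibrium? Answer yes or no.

no

Backward induction with Union moving first.
- N1: BR = Hard, leader payoff 1.
- N2: BR = Hard, leader payoff 8.
- N3: BR = Soft, leader payoff 5.
- N4: BR = Soft, leader payoff 9.
Among 1, 8, 5, 9, the best is 9 at N4. Subgame-perfect outcome: (N4, Soft) with payoffs (9, 8).
For the simultaneous game, intersect best replies.
Union's best replies: Soft→N1; Firm→N2; Hard→N2.
Management's best replies: N1→Hard; N2→Hard; N3→Soft; N4→Soft.
Only (N2, Hard) has each player best-responding; Nash payoffs (8, 8).
Sequential outcome (N4, Soft) differs from the Nash profile (N2, Hard).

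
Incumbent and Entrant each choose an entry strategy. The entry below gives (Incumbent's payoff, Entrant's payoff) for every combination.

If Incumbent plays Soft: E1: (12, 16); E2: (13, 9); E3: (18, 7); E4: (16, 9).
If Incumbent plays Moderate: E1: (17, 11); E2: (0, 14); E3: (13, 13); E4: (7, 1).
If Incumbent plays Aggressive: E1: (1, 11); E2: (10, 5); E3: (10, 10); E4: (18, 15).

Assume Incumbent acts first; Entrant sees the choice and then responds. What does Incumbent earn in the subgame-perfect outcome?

Work backward from Entrant's decision.
- Soft: Entrant compares 16, 9, 7, 9 and picks E1; Incumbent would get 12.
- Moderate: Entrant compares 11, 14, 13, 1 and picks E2; Incumbent would get 0.
- Aggressive: Entrant compares 11, 5, 10, 15 and picks E4; Incumbent would get 18.
Maximizing over 12, 0, 18, Incumbent chooses Aggressive. Subgame-perfect outcome: (Aggressive, E4) with payoffs (18, 15).

18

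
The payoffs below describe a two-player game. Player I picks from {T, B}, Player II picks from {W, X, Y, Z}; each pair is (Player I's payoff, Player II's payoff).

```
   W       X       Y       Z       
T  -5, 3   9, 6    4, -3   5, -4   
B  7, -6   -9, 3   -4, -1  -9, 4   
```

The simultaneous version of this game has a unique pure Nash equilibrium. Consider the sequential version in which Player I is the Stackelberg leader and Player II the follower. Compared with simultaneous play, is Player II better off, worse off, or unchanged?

Backward induction with Player I moving first.
- T → Player II plays X (best of 3, 6, -3, -4); Player I gets 9.
- B → Player II plays Z (best of -6, 3, -1, 4); Player I gets -9.
Player I's induced payoffs are 9, -9, so Player I commits to T. Subgame-perfect outcome: (T, X) with payoffs (9, 6).
For the simultaneous game, intersect best replies.
Player I's best replies: W→B; X→T; Y→T; Z→T.
Player II's best replies: T→X; B→Z.
The unique mutual best reply is (T, X), giving (9, 6).
Player II earns 6 sequentially versus 6 at the Nash outcome: unchanged.

unchanged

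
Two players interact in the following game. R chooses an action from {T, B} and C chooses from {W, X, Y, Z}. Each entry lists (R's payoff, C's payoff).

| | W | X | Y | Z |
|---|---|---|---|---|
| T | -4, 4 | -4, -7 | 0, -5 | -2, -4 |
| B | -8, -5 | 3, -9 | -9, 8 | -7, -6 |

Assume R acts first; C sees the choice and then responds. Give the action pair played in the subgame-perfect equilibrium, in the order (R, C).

(T, W)

Solve by backward induction (R leads).
- T: BR = W, leader payoff -4.
- B: BR = Y, leader payoff -9.
R's induced payoffs are -4, -9, so R commits to T. Subgame-perfect outcome: (T, W) with payoffs (-4, 4).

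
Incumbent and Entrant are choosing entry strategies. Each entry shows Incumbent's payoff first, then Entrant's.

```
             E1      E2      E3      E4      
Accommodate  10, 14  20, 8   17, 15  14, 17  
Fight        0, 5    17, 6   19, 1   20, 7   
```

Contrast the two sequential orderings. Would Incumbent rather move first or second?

first

If Incumbent leads: Entrant's best replies are Accommodate→E4, Fight→E4; Incumbent's induced payoffs 14, 20; outcome (Fight, E4), payoffs (20, 7).
If Entrant leads: Incumbent's best replies are E1→Accommodate, E2→Accommodate, E3→Fight, E4→Fight; Entrant's induced payoffs 14, 8, 1, 7; outcome (Accommodate, E1), payoffs (10, 14).
Incumbent gets 20 moving first and 10 moving second, so Incumbent prefers to move first.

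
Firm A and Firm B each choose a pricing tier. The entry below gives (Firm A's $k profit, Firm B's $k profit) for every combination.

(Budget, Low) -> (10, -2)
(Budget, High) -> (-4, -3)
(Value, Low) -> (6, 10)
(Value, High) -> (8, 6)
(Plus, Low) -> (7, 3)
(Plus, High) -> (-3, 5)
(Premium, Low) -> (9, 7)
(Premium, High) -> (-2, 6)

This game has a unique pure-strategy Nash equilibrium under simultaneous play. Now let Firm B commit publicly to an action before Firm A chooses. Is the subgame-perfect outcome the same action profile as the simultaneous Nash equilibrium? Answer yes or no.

no

Firm A best-responds to each possible Firm B move:
- Low → Firm A plays Budget (best of 10, 6, 7, 9); Firm B gets -2.
- High → Firm A plays Value (best of -4, 8, -3, -2); Firm B gets 6.
Among -2, 6, the best is 6 at High. Subgame-perfect outcome: (Value, High) with payoffs (8, 6).
Now find the simultaneous Nash equilibrium.
Firm A's best replies: Low→Budget; High→Value.
Firm B's best replies: Budget→Low; Value→Low; Plus→High; Premium→Low.
Only (Budget, Low) has each player best-responding; Nash payoffs (10, -2).
Sequential outcome (Value, High) differs from the Nash profile (Budget, Low).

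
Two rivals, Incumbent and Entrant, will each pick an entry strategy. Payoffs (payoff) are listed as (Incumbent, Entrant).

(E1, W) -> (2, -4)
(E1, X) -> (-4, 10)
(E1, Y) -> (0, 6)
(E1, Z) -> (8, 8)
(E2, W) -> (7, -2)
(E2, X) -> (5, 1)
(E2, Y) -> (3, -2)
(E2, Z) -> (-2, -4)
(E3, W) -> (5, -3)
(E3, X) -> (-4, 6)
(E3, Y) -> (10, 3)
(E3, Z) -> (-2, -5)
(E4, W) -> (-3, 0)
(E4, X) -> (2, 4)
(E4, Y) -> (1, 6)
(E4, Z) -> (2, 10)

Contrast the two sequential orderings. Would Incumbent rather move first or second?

If Incumbent leads: Entrant's best replies are E1→X, E2→X, E3→X, E4→Z; Incumbent's induced payoffs -4, 5, -4, 2; outcome (E2, X), payoffs (5, 1).
If Entrant leads: Incumbent's best replies are W→E2, X→E2, Y→E3, Z→E1; Entrant's induced payoffs -2, 1, 3, 8; outcome (E1, Z), payoffs (8, 8).
Incumbent gets 5 moving first and 8 moving second, so Incumbent prefers to move second.

second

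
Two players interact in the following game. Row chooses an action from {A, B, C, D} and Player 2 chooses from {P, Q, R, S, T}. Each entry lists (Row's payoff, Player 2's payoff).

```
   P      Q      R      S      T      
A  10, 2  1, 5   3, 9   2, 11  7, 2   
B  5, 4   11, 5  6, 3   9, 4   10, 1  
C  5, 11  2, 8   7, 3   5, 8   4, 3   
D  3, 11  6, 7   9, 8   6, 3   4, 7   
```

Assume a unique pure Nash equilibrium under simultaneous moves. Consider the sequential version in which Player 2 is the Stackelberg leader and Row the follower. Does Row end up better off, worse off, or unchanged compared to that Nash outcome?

worse off

Row best-responds to each possible Player 2 move:
- P: Row compares 10, 5, 5, 3 and picks A; Player 2 would get 2.
- Q: Row compares 1, 11, 2, 6 and picks B; Player 2 would get 5.
- R: Row compares 3, 6, 7, 9 and picks D; Player 2 would get 8.
- S: Row compares 2, 9, 5, 6 and picks B; Player 2 would get 4.
- T: Row compares 7, 10, 4, 4 and picks B; Player 2 would get 1.
Player 2's induced payoffs are 2, 5, 8, 4, 1, so Player 2 commits to R. Subgame-perfect outcome: (D, R) with payoffs (9, 8).
Under simultaneous play:
Row's best replies: P→A; Q→B; R→D; S→B; T→B.
Player 2's best replies: A→S; B→Q; C→P; D→P.
Only (B, Q) has each player best-responding; Nash payoffs (11, 5).
Row earns 9 sequentially versus 11 at the Nash outcome: worse off.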